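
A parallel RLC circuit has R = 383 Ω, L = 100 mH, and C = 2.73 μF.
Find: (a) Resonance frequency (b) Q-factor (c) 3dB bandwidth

Step 1 — Resonance: ω₀ = 1/√(LC) = 1/√(0.1·2.73e-06) = 1914 rad/s.
Step 2 — f₀ = ω₀/(2π) = 304.6 Hz.
Step 3 — Parallel Q: Q = R/(ω₀L) = 383/(1914·0.1) = 2.001.
Step 4 — Bandwidth: Δω = ω₀/Q = 956.4 rad/s; BW = Δω/(2π) = 152.2 Hz.

(a) f₀ = 304.6 Hz  (b) Q = 2.001  (c) BW = 152.2 Hz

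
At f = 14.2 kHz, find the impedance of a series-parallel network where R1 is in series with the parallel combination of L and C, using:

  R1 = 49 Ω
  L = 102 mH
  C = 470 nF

Step 1 — Angular frequency: ω = 2π·f = 2π·1.42e+04 = 8.922e+04 rad/s.
Step 2 — Component impedances:
  R1: Z = R = 49 Ω
  L: Z = jωL = j·8.922e+04·0.102 = 0 + j9101 Ω
  C: Z = 1/(jωC) = -j/(ω·C) = 0 - j23.85 Ω
Step 3 — Parallel branch: L || C = 1/(1/L + 1/C) = 0 - j23.91 Ω.
Step 4 — Series with R1: Z_total = R1 + (L || C) = 49 - j23.91 Ω = 54.52∠-26.0° Ω.

Z = 49 - j23.91 Ω = 54.52∠-26.0° Ω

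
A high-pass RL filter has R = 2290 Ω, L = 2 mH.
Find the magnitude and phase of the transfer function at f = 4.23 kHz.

Step 1 — Angular frequency: ω = 2π·4230 = 2.658e+04 rad/s.
Step 2 — Transfer function: H(jω) = jωL/(R + jωL).
Step 3 — Numerator jωL = j·53.16; denominator R + jωL = 2290 + j53.16.
Step 4 — H = 0.0005385 + j0.0232.
Step 5 — Magnitude: |H| = 0.02321 (-32.7 dB); phase: φ = 88.7°.

|H| = 0.02321 (-32.7 dB), φ = 88.7°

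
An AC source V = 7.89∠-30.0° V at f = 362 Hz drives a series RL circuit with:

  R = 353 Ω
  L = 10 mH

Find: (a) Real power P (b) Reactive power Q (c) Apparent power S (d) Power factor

Step 1 — Angular frequency: ω = 2π·f = 2π·362 = 2275 rad/s.
Step 2 — Component impedances:
  R: Z = R = 353 Ω
  L: Z = jωL = j·2275·0.01 = 0 + j22.75 Ω
Step 3 — Series combination: Z_total = R + L = 353 + j22.75 Ω = 353.7∠3.7° Ω.
Step 4 — Source phasor: V = 7.89∠-30.0° V = 6.833 - j3.945 V.
Step 5 — Current: I = V / Z = 0.01856 - j0.01237 A = 0.02231∠-33.7° A.
Step 6 — Complex power: S = V·I* = 0.1756 + j0.01132 VA.
Step 7 — Real power: P = Re(S) = 0.1756 W.
Step 8 — Reactive power: Q = Im(S) = 0.01132 VAR.
Step 9 — Apparent power: |S| = 0.176 VA.
Step 10 — Power factor: PF = P/|S| = 0.9979 (lagging).

(a) P = 0.1756 W  (b) Q = 0.01132 VAR  (c) S = 0.176 VA  (d) PF = 0.9979 (lagging)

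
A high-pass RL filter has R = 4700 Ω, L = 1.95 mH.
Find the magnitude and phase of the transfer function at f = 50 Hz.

Step 1 — Angular frequency: ω = 2π·50 = 314.2 rad/s.
Step 2 — Transfer function: H(jω) = jωL/(R + jωL).
Step 3 — Numerator jωL = j·0.6126; denominator R + jωL = 4700 + j0.6126.
Step 4 — H = 1.699e-08 + j0.0001303.
Step 5 — Magnitude: |H| = 0.0001303 (-77.7 dB); phase: φ = 90.0°.

|H| = 0.0001303 (-77.7 dB), φ = 90.0°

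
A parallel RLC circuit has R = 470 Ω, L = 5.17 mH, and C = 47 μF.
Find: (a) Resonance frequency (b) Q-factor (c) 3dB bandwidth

Step 1 — Resonance: ω₀ = 1/√(LC) = 1/√(0.00517·4.7e-05) = 2029 rad/s.
Step 2 — f₀ = ω₀/(2π) = 322.9 Hz.
Step 3 — Parallel Q: Q = R/(ω₀L) = 470/(2029·0.00517) = 44.81.
Step 4 — Bandwidth: Δω = ω₀/Q = 45.27 rad/s; BW = Δω/(2π) = 7.205 Hz.

(a) f₀ = 322.9 Hz  (b) Q = 44.81  (c) BW = 7.205 Hz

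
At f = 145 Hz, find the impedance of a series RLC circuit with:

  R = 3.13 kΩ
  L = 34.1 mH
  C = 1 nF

Step 1 — Angular frequency: ω = 2π·f = 2π·145 = 911.1 rad/s.
Step 2 — Component impedances:
  R: Z = R = 3130 Ω
  L: Z = jωL = j·911.1·0.0341 = 0 + j31.07 Ω
  C: Z = 1/(jωC) = -j/(ω·C) = 0 - j1.098e+06 Ω
Step 3 — Series combination: Z_total = R + L + C = 3130 - j1.098e+06 Ω = 1.098e+06∠-89.8° Ω.

Z = 3130 - j1.098e+06 Ω = 1.098e+06∠-89.8° Ω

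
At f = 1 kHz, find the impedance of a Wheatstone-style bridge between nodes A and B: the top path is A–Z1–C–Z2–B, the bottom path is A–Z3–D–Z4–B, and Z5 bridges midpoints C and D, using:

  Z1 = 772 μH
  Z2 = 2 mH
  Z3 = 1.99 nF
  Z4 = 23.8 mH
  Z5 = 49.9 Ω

Step 1 — Angular frequency: ω = 2π·f = 2π·1000 = 6283 rad/s.
Step 2 — Component impedances:
  Z1: Z = jωL = j·6283·0.000772 = 0 + j4.851 Ω
  Z2: Z = jωL = j·6283·0.002 = 0 + j12.57 Ω
  Z3: Z = 1/(jωC) = -j/(ω·C) = 0 - j7.998e+04 Ω
  Z4: Z = jωL = j·6283·0.0238 = 0 + j149.5 Ω
  Z5: Z = R = 49.9 Ω
Step 3 — Bridge requires nodal analysis (the Z5 bridge couples midpoints C and D, so the two paths cannot be reduced to a simple series/parallel combination). Setting node B to ground and injecting 1 A at node A, the 3-node admittance system at A, C, D solves to V_A = Z_AB = 0.2744 + j16.53 Ω = 16.53∠89.0° Ω.

Z = 0.2744 + j16.53 Ω = 16.53∠89.0° Ω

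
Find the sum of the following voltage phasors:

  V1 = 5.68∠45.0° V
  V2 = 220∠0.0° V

Step 1 — Convert each phasor to rectangular form:
  V1 = 5.68·(cos(45.0°) + j·sin(45.0°)) = 4.016 + j4.016 V
  V2 = 220·(cos(0.0°) + j·sin(0.0°)) = 220 V
Step 2 — Sum components: V_total = 224 + j4.016 V.
Step 3 — Convert to polar: |V_total| = 224.1 V, ∠V_total = 1.0°.

V_total = 224.1∠1.0° V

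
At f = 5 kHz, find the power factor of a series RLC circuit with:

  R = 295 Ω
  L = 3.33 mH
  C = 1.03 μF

Step 1 — Angular frequency: ω = 2π·f = 2π·5000 = 3.142e+04 rad/s.
Step 2 — Component impedances:
  R: Z = R = 295 Ω
  L: Z = jωL = j·3.142e+04·0.00333 = 0 + j104.6 Ω
  C: Z = 1/(jωC) = -j/(ω·C) = 0 - j30.9 Ω
Step 3 — Series combination: Z_total = R + L + C = 295 + j73.71 Ω = 304.1∠14.0° Ω.
Step 4 — Power factor: PF = cos(φ) = Re(Z)/|Z| = 295/304.07 = 0.9702.
Step 5 — Type: Im(Z) = 73.71 ⇒ lagging (phase φ = 14.0°).

PF = 0.9702 (lagging, φ = 14.0°)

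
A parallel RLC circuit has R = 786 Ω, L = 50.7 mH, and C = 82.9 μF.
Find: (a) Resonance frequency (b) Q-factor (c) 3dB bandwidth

Step 1 — Resonance: ω₀ = 1/√(LC) = 1/√(0.0507·8.29e-05) = 487.8 rad/s.
Step 2 — f₀ = ω₀/(2π) = 77.63 Hz.
Step 3 — Parallel Q: Q = R/(ω₀L) = 786/(487.8·0.0507) = 31.78.
Step 4 — Bandwidth: Δω = ω₀/Q = 15.35 rad/s; BW = Δω/(2π) = 2.443 Hz.

(a) f₀ = 77.63 Hz  (b) Q = 31.78  (c) BW = 2.443 Hz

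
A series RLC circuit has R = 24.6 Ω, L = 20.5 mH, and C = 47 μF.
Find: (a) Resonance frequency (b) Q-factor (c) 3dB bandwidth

Step 1 — Resonance condition Im(Z)=0 gives ω₀ = 1/√(LC).
Step 2 — ω₀ = 1/√(0.0205·4.7e-05) = 1019 rad/s.
Step 3 — f₀ = ω₀/(2π) = 162.1 Hz.
Step 4 — Series Q: Q = ω₀L/R = 1019·0.0205/24.6 = 0.849.
Step 5 — 3dB bandwidth: Δω = ω₀/Q = 1200 rad/s; BW = Δω/(2π) = 191 Hz.

(a) f₀ = 162.1 Hz  (b) Q = 0.849  (c) BW = 191 Hz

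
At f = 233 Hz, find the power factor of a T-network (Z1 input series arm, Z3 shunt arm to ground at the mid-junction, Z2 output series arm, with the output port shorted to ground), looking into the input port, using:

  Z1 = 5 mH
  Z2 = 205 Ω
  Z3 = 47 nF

Step 1 — Angular frequency: ω = 2π·f = 2π·233 = 1464 rad/s.
Step 2 — Component impedances:
  Z1: Z = jωL = j·1464·0.005 = 0 + j7.32 Ω
  Z2: Z = R = 205 Ω
  Z3: Z = 1/(jωC) = -j/(ω·C) = 0 - j1.453e+04 Ω
Step 3 — With the output port shorted to ground, the output series arm Z2 runs from the junction to ground; the shunt arm Z3 also runs from the junction to ground. They appear in parallel: Z3 || Z2 = 205 - j2.891 Ω.
Step 4 — Series with input arm Z1: Z_in = Z1 + (Z3 || Z2) = 205 + j4.429 Ω = 205∠1.2° Ω.
Step 5 — Power factor: PF = cos(φ) = Re(Z)/|Z| = 204.96/205.01 = 0.9998.
Step 6 — Type: Im(Z) = 4.429 ⇒ lagging (phase φ = 1.2°).

PF = 0.9998 (lagging, φ = 1.2°)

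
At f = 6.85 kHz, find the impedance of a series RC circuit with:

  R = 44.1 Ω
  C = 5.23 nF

Step 1 — Angular frequency: ω = 2π·f = 2π·6850 = 4.304e+04 rad/s.
Step 2 — Component impedances:
  R: Z = R = 44.1 Ω
  C: Z = 1/(jωC) = -j/(ω·C) = 0 - j4443 Ω
Step 3 — Series combination: Z_total = R + C = 44.1 - j4443 Ω = 4443∠-89.4° Ω.

Z = 44.1 - j4443 Ω = 4443∠-89.4° Ω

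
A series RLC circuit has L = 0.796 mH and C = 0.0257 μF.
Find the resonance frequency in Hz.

Step 1 — Resonance condition Im(Z)=0 gives ω₀ = 1/√(LC).
Step 2 — ω₀ = 1/√(0.000796·2.57e-08) = 2.211e+05 rad/s.
Step 3 — f₀ = ω₀/(2π) = 3.519e+04 Hz.

f₀ = 3.519e+04 Hz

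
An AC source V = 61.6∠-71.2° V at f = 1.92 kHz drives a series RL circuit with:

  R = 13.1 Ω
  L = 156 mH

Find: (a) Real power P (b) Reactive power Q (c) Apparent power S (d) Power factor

Step 1 — Angular frequency: ω = 2π·f = 2π·1920 = 1.206e+04 rad/s.
Step 2 — Component impedances:
  R: Z = R = 13.1 Ω
  L: Z = jωL = j·1.206e+04·0.156 = 0 + j1882 Ω
Step 3 — Series combination: Z_total = R + L = 13.1 + j1882 Ω = 1882∠89.6° Ω.
Step 4 — Source phasor: V = 61.6∠-71.2° V = 19.85 - j58.31 V.
Step 5 — Current: I = V / Z = -0.03091 - j0.01076 A = 0.03273∠-160.8° A.
Step 6 — Complex power: S = V·I* = 0.01403 + j2.016 VA.
Step 7 — Real power: P = Re(S) = 0.01403 W.
Step 8 — Reactive power: Q = Im(S) = 2.016 VAR.
Step 9 — Apparent power: |S| = 2.016 VA.
Step 10 — Power factor: PF = P/|S| = 0.006961 (lagging).

(a) P = 0.01403 W  (b) Q = 2.016 VAR  (c) S = 2.016 VA  (d) PF = 0.006961 (lagging)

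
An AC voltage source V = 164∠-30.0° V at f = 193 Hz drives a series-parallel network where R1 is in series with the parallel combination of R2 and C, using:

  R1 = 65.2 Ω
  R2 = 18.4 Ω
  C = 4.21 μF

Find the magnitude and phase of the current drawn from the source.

Step 1 — Angular frequency: ω = 2π·f = 2π·193 = 1213 rad/s.
Step 2 — Component impedances:
  R1: Z = R = 65.2 Ω
  R2: Z = R = 18.4 Ω
  C: Z = 1/(jωC) = -j/(ω·C) = 0 - j195.9 Ω
Step 3 — Parallel branch: R2 || C = 1/(1/R2 + 1/C) = 18.24 - j1.713 Ω.
Step 4 — Series with R1: Z_total = R1 + (R2 || C) = 83.44 - j1.713 Ω = 83.46∠-1.2° Ω.
Step 5 — Source phasor: V = 164∠-30.0° V = 142 - j82 V.
Step 6 — Ohm's law: I = V / Z_total = (142 - j82) / (83.44 - j1.713) = 1.722 - j0.9474 A.
Step 7 — Convert to polar: |I| = 1.965 A, ∠I = -28.8°.

I = 1.965∠-28.8° A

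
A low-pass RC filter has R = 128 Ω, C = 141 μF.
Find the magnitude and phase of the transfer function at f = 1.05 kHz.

Step 1 — Angular frequency: ω = 2π·1050 = 6597 rad/s.
Step 2 — Transfer function: H(jω) = 1/(1 + jωRC).
Step 3 — Denominator: 1 + jωRC = 1 + j·6597·128·0.000141 = 1 + j119.1.
Step 4 — H = 7.053e-05 - j0.008398.
Step 5 — Magnitude: |H| = 0.008398 (-41.5 dB); phase: φ = -89.5°.

|H| = 0.008398 (-41.5 dB), φ = -89.5°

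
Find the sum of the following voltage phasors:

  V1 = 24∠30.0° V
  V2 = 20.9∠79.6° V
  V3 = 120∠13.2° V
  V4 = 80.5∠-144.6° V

Step 1 — Convert each phasor to rectangular form:
  V1 = 24·(cos(30.0°) + j·sin(30.0°)) = 20.78 + j12 V
  V2 = 20.9·(cos(79.6°) + j·sin(79.6°)) = 3.773 + j20.56 V
  V3 = 120·(cos(13.2°) + j·sin(13.2°)) = 116.8 + j27.4 V
  V4 = 80.5·(cos(-144.6°) + j·sin(-144.6°)) = -65.62 - j46.63 V
Step 2 — Sum components: V_total = 75.77 + j13.33 V.
Step 3 — Convert to polar: |V_total| = 76.93 V, ∠V_total = 10.0°.

V_total = 76.93∠10.0° V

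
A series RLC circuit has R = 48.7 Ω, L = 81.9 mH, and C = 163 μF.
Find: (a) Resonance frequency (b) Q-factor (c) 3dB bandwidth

Step 1 — Resonance: ω₀ = 1/√(LC) = 1/√(0.0819·0.000163) = 273.7 rad/s.
Step 2 — f₀ = ω₀/(2π) = 43.56 Hz.
Step 3 — Series Q: Q = ω₀L/R = 273.7·0.0819/48.7 = 0.4603.
Step 4 — Bandwidth: Δω = ω₀/Q = 594.6 rad/s; BW = Δω/(2π) = 94.64 Hz.

(a) f₀ = 43.56 Hz  (b) Q = 0.4603  (c) BW = 94.64 Hz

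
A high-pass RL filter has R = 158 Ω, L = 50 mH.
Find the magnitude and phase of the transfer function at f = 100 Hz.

Step 1 — Angular frequency: ω = 2π·100 = 628.3 rad/s.
Step 2 — Transfer function: H(jω) = jωL/(R + jωL).
Step 3 — Numerator jωL = j·31.42; denominator R + jωL = 158 + j31.42.
Step 4 — H = 0.03803 + j0.1913.
Step 5 — Magnitude: |H| = 0.195 (-14.2 dB); phase: φ = 78.8°.

|H| = 0.195 (-14.2 dB), φ = 78.8°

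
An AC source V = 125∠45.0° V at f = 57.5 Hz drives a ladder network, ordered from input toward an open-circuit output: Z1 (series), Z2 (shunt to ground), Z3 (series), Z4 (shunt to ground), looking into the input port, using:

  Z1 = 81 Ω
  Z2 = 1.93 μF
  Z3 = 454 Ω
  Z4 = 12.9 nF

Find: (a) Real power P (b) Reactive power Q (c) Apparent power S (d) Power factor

Step 1 — Angular frequency: ω = 2π·f = 2π·57.5 = 361.3 rad/s.
Step 2 — Component impedances:
  Z1: Z = R = 81 Ω
  Z2: Z = 1/(jωC) = -j/(ω·C) = 0 - j1434 Ω
  Z3: Z = R = 454 Ω
  Z4: Z = 1/(jωC) = -j/(ω·C) = 0 - j2.146e+05 Ω
Step 3 — Ladder network (open output): work backward from the far end, alternating series and parallel combinations. Z_in = 81.02 - j1425 Ω = 1427∠-86.7° Ω.
Step 4 — Source phasor: V = 125∠45.0° V = 88.39 + j88.39 V.
Step 5 — Current: I = V / Z = -0.05833 + j0.06536 A = 0.0876∠131.7° A.
Step 6 — Complex power: S = V·I* = 0.6217 - j10.93 VA.
Step 7 — Real power: P = Re(S) = 0.6217 W.
Step 8 — Reactive power: Q = Im(S) = -10.93 VAR.
Step 9 — Apparent power: |S| = 10.95 VA.
Step 10 — Power factor: PF = P/|S| = 0.05678 (leading).

(a) P = 0.6217 W  (b) Q = -10.93 VAR  (c) S = 10.95 VA  (d) PF = 0.05678 (leading)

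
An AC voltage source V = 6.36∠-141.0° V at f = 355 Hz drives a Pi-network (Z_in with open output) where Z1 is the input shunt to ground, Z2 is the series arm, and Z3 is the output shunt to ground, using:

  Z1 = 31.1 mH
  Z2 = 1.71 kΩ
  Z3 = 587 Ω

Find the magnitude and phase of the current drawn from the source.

Step 1 — Angular frequency: ω = 2π·f = 2π·355 = 2231 rad/s.
Step 2 — Component impedances:
  Z1: Z = jωL = j·2231·0.0311 = 0 + j69.37 Ω
  Z2: Z = R = 1710 Ω
  Z3: Z = R = 587 Ω
Step 3 — With open output, the series arm Z2 and the output shunt Z3 appear in series to ground: Z2 + Z3 = 2297 Ω.
Step 4 — Parallel with input shunt Z1: Z_in = Z1 || (Z2 + Z3) = 2.093 + j69.31 Ω = 69.34∠88.3° Ω.
Step 5 — Source phasor: V = 6.36∠-141.0° V = -4.943 - j4.002 V.
Step 6 — Ohm's law: I = V / Z_total = (-4.943 - j4.002) / (2.093 + j69.31) = -0.05985 + j0.06951 A.
Step 7 — Convert to polar: |I| = 0.09172 A, ∠I = 130.7°.

I = 0.09172∠130.7° A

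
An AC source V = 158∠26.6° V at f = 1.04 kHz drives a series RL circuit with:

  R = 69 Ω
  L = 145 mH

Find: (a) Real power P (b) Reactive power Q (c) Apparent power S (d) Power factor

Step 1 — Angular frequency: ω = 2π·f = 2π·1040 = 6535 rad/s.
Step 2 — Component impedances:
  R: Z = R = 69 Ω
  L: Z = jωL = j·6535·0.145 = 0 + j947.5 Ω
Step 3 — Series combination: Z_total = R + L = 69 + j947.5 Ω = 950∠85.8° Ω.
Step 4 — Source phasor: V = 158∠26.6° V = 141.3 + j70.75 V.
Step 5 — Current: I = V / Z = 0.08507 - j0.1429 A = 0.1663∠-59.2° A.
Step 6 — Complex power: S = V·I* = 1.909 + j26.21 VA.
Step 7 — Real power: P = Re(S) = 1.909 W.
Step 8 — Reactive power: Q = Im(S) = 26.21 VAR.
Step 9 — Apparent power: |S| = 26.28 VA.
Step 10 — Power factor: PF = P/|S| = 0.07263 (lagging).

(a) P = 1.909 W  (b) Q = 26.21 VAR  (c) S = 26.28 VA  (d) PF = 0.07263 (lagging)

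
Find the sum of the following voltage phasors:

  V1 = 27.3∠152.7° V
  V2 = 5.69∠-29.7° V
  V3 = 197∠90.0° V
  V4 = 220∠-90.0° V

Step 1 — Convert each phasor to rectangular form:
  V1 = 27.3·(cos(152.7°) + j·sin(152.7°)) = -24.26 + j12.52 V
  V2 = 5.69·(cos(-29.7°) + j·sin(-29.7°)) = 4.943 - j2.819 V
  V3 = 197·(cos(90.0°) + j·sin(90.0°)) = 0 + j197 V
  V4 = 220·(cos(-90.0°) + j·sin(-90.0°)) = 0 - j220 V
Step 2 — Sum components: V_total = -19.32 - j13.3 V.
Step 3 — Convert to polar: |V_total| = 23.45 V, ∠V_total = -145.5°.

V_total = 23.45∠-145.5° V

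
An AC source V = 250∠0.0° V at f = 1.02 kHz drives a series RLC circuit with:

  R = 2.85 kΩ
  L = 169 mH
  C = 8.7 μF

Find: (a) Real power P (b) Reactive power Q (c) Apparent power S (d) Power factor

Step 1 — Angular frequency: ω = 2π·f = 2π·1020 = 6409 rad/s.
Step 2 — Component impedances:
  R: Z = R = 2850 Ω
  L: Z = jωL = j·6409·0.169 = 0 + j1083 Ω
  C: Z = 1/(jωC) = -j/(ω·C) = 0 - j17.93 Ω
Step 3 — Series combination: Z_total = R + L + C = 2850 + j1065 Ω = 3043∠20.5° Ω.
Step 4 — Source phasor: V = 250∠0.0° V = 250 V.
Step 5 — Current: I = V / Z = 0.07697 - j0.02877 A = 0.08217∠-20.5° A.
Step 6 — Complex power: S = V·I* = 19.24 + j7.192 VA.
Step 7 — Real power: P = Re(S) = 19.24 W.
Step 8 — Reactive power: Q = Im(S) = 7.192 VAR.
Step 9 — Apparent power: |S| = 20.54 VA.
Step 10 — Power factor: PF = P/|S| = 0.9367 (lagging).

(a) P = 19.24 W  (b) Q = 7.192 VAR  (c) S = 20.54 VA  (d) PF = 0.9367 (lagging)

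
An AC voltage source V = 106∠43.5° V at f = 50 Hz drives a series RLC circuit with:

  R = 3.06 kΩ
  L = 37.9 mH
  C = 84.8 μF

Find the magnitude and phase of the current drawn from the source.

Step 1 — Angular frequency: ω = 2π·f = 2π·50 = 314.2 rad/s.
Step 2 — Component impedances:
  R: Z = R = 3060 Ω
  L: Z = jωL = j·314.2·0.0379 = 0 + j11.91 Ω
  C: Z = 1/(jωC) = -j/(ω·C) = 0 - j37.54 Ω
Step 3 — Series combination: Z_total = R + L + C = 3060 - j25.63 Ω = 3060∠-0.5° Ω.
Step 4 — Source phasor: V = 106∠43.5° V = 76.89 + j72.97 V.
Step 5 — Ohm's law: I = V / Z_total = (76.89 + j72.97) / (3060 - j25.63) = 0.02493 + j0.02405 A.
Step 6 — Convert to polar: |I| = 0.03464 A, ∠I = 44.0°.

I = 0.03464∠44.0° A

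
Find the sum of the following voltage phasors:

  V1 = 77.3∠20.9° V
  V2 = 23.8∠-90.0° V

Step 1 — Convert each phasor to rectangular form:
  V1 = 77.3·(cos(20.9°) + j·sin(20.9°)) = 72.21 + j27.58 V
  V2 = 23.8·(cos(-90.0°) + j·sin(-90.0°)) = 0 - j23.8 V
Step 2 — Sum components: V_total = 72.21 + j3.776 V.
Step 3 — Convert to polar: |V_total| = 72.31 V, ∠V_total = 3.0°.

V_total = 72.31∠3.0° V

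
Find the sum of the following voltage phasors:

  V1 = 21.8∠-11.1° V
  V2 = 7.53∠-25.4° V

Step 1 — Convert each phasor to rectangular form:
  V1 = 21.8·(cos(-11.1°) + j·sin(-11.1°)) = 21.39 - j4.197 V
  V2 = 7.53·(cos(-25.4°) + j·sin(-25.4°)) = 6.802 - j3.23 V
Step 2 — Sum components: V_total = 28.19 - j7.427 V.
Step 3 — Convert to polar: |V_total| = 29.16 V, ∠V_total = -14.8°.

V_total = 29.16∠-14.8° V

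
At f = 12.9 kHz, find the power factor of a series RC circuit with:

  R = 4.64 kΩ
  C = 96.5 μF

Step 1 — Angular frequency: ω = 2π·f = 2π·1.29e+04 = 8.105e+04 rad/s.
Step 2 — Component impedances:
  R: Z = R = 4640 Ω
  C: Z = 1/(jωC) = -j/(ω·C) = 0 - j0.1279 Ω
Step 3 — Series combination: Z_total = R + C = 4640 - j0.1279 Ω = 4640∠-0.0° Ω.
Step 4 — Power factor: PF = cos(φ) = Re(Z)/|Z| = 4640/4640 = 1.
Step 5 — Type: Im(Z) = -0.1279 ⇒ leading (phase φ = -0.0°).

PF = 1 (leading, φ = -0.0°)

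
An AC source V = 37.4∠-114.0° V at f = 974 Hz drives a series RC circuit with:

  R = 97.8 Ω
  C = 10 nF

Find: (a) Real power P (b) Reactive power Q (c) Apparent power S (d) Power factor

Step 1 — Angular frequency: ω = 2π·f = 2π·974 = 6120 rad/s.
Step 2 — Component impedances:
  R: Z = R = 97.8 Ω
  C: Z = 1/(jωC) = -j/(ω·C) = 0 - j1.634e+04 Ω
Step 3 — Series combination: Z_total = R + C = 97.8 - j1.634e+04 Ω = 1.634e+04∠-89.7° Ω.
Step 4 — Source phasor: V = 37.4∠-114.0° V = -15.21 - j34.17 V.
Step 5 — Current: I = V / Z = 0.002085 - j0.0009434 A = 0.002289∠-24.3° A.
Step 6 — Complex power: S = V·I* = 0.0005123 - j0.0856 VA.
Step 7 — Real power: P = Re(S) = 0.0005123 W.
Step 8 — Reactive power: Q = Im(S) = -0.0856 VAR.
Step 9 — Apparent power: |S| = 0.0856 VA.
Step 10 — Power factor: PF = P/|S| = 0.005985 (leading).

(a) P = 0.0005123 W  (b) Q = -0.0856 VAR  (c) S = 0.0856 VA  (d) PF = 0.005985 (leading)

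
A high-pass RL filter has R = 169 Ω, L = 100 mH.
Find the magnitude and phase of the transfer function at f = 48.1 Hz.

Step 1 — Angular frequency: ω = 2π·48.1 = 302.2 rad/s.
Step 2 — Transfer function: H(jω) = jωL/(R + jωL).
Step 3 — Numerator jωL = j·30.22; denominator R + jωL = 169 + j30.22.
Step 4 — H = 0.03099 + j0.1733.
Step 5 — Magnitude: |H| = 0.176 (-15.1 dB); phase: φ = 79.9°.

|H| = 0.176 (-15.1 dB), φ = 79.9°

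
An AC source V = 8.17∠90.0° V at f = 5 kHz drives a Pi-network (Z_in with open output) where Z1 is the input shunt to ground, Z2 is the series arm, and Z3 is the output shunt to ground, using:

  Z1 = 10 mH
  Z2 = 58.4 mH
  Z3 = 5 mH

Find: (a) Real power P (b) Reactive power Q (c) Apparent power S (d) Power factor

Step 1 — Angular frequency: ω = 2π·f = 2π·5000 = 3.142e+04 rad/s.
Step 2 — Component impedances:
  Z1: Z = jωL = j·3.142e+04·0.01 = 0 + j314.2 Ω
  Z2: Z = jωL = j·3.142e+04·0.0584 = 0 + j1835 Ω
  Z3: Z = jωL = j·3.142e+04·0.005 = 0 + j157.1 Ω
Step 3 — With open output, the series arm Z2 and the output shunt Z3 appear in series to ground: Z2 + Z3 = 0 + j1992 Ω.
Step 4 — Parallel with input shunt Z1: Z_in = Z1 || (Z2 + Z3) = 0 + j271.4 Ω = 271.4∠90.0° Ω.
Step 5 — Source phasor: V = 8.17∠90.0° V = 0 + j8.17 V.
Step 6 — Current: I = V / Z = 0.03011 A = 0.03011∠-0.0° A.
Step 7 — Complex power: S = V·I* = 0 + j0.246 VA.
Step 8 — Real power: P = Re(S) = 0 W.
Step 9 — Reactive power: Q = Im(S) = 0.246 VAR.
Step 10 — Apparent power: |S| = 0.246 VA.
Step 11 — Power factor: PF = P/|S| = 0 (lagging).

(a) P = 0 W  (b) Q = 0.246 VAR  (c) S = 0.246 VA  (d) PF = 0 (lagging)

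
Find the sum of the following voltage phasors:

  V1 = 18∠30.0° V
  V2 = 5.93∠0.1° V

Step 1 — Convert each phasor to rectangular form:
  V1 = 18·(cos(30.0°) + j·sin(30.0°)) = 15.59 + j9 V
  V2 = 5.93·(cos(0.1°) + j·sin(0.1°)) = 5.93 + j0.01035 V
Step 2 — Sum components: V_total = 21.52 + j9.01 V.
Step 3 — Convert to polar: |V_total| = 23.33 V, ∠V_total = 22.7°.

V_total = 23.33∠22.7° V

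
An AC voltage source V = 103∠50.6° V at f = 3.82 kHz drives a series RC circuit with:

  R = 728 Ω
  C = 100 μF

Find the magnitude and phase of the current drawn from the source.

Step 1 — Angular frequency: ω = 2π·f = 2π·3820 = 2.4e+04 rad/s.
Step 2 — Component impedances:
  R: Z = R = 728 Ω
  C: Z = 1/(jωC) = -j/(ω·C) = 0 - j0.4166 Ω
Step 3 — Series combination: Z_total = R + C = 728 - j0.4166 Ω = 728∠-0.0° Ω.
Step 4 — Source phasor: V = 103∠50.6° V = 65.38 + j79.59 V.
Step 5 — Ohm's law: I = V / Z_total = (65.38 + j79.59) / (728 - j0.4166) = 0.08974 + j0.1094 A.
Step 6 — Convert to polar: |I| = 0.1415 A, ∠I = 50.6°.

I = 0.1415∠50.6° A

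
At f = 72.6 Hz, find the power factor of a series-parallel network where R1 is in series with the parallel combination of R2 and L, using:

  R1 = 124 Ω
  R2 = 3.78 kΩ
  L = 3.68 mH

Step 1 — Angular frequency: ω = 2π·f = 2π·72.6 = 456.2 rad/s.
Step 2 — Component impedances:
  R1: Z = R = 124 Ω
  R2: Z = R = 3780 Ω
  L: Z = jωL = j·456.2·0.00368 = 0 + j1.679 Ω
Step 3 — Parallel branch: R2 || L = 1/(1/R2 + 1/L) = 0.0007455 + j1.679 Ω.
Step 4 — Series with R1: Z_total = R1 + (R2 || L) = 124 + j1.679 Ω = 124∠0.8° Ω.
Step 5 — Power factor: PF = cos(φ) = Re(Z)/|Z| = 124/124.01 = 0.9999.
Step 6 — Type: Im(Z) = 1.679 ⇒ lagging (phase φ = 0.8°).

PF = 0.9999 (lagging, φ = 0.8°)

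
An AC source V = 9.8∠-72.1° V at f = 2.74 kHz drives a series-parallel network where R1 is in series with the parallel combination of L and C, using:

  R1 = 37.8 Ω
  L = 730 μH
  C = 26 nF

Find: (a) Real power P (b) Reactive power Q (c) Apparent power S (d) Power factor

Step 1 — Angular frequency: ω = 2π·f = 2π·2740 = 1.722e+04 rad/s.
Step 2 — Component impedances:
  R1: Z = R = 37.8 Ω
  L: Z = jωL = j·1.722e+04·0.00073 = 0 + j12.57 Ω
  C: Z = 1/(jωC) = -j/(ω·C) = 0 - j2234 Ω
Step 3 — Parallel branch: L || C = 1/(1/L + 1/C) = 0 + j12.64 Ω.
Step 4 — Series with R1: Z_total = R1 + (L || C) = 37.8 + j12.64 Ω = 39.86∠18.5° Ω.
Step 5 — Source phasor: V = 9.8∠-72.1° V = 3.012 - j9.326 V.
Step 6 — Current: I = V / Z = -0.002522 - j0.2459 A = 0.2459∠-90.6° A.
Step 7 — Complex power: S = V·I* = 2.285 + j0.7641 VA.
Step 8 — Real power: P = Re(S) = 2.285 W.
Step 9 — Reactive power: Q = Im(S) = 0.7641 VAR.
Step 10 — Apparent power: |S| = 2.41 VA.
Step 11 — Power factor: PF = P/|S| = 0.9484 (lagging).

(a) P = 2.285 W  (b) Q = 0.7641 VAR  (c) S = 2.41 VA  (d) PF = 0.9484 (lagging)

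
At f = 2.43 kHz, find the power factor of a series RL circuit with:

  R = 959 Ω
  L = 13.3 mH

Step 1 — Angular frequency: ω = 2π·f = 2π·2430 = 1.527e+04 rad/s.
Step 2 — Component impedances:
  R: Z = R = 959 Ω
  L: Z = jωL = j·1.527e+04·0.0133 = 0 + j203.1 Ω
Step 3 — Series combination: Z_total = R + L = 959 + j203.1 Ω = 980.3∠12.0° Ω.
Step 4 — Power factor: PF = cos(φ) = Re(Z)/|Z| = 959/980.3 = 0.9783.
Step 5 — Type: Im(Z) = 203.1 ⇒ lagging (phase φ = 12.0°).

PF = 0.9783 (lagging, φ = 12.0°)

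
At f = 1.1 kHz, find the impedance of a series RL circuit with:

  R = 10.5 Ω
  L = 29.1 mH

Step 1 — Angular frequency: ω = 2π·f = 2π·1100 = 6912 rad/s.
Step 2 — Component impedances:
  R: Z = R = 10.5 Ω
  L: Z = jωL = j·6912·0.0291 = 0 + j201.1 Ω
Step 3 — Series combination: Z_total = R + L = 10.5 + j201.1 Ω = 201.4∠87.0° Ω.

Z = 10.5 + j201.1 Ω = 201.4∠87.0° Ω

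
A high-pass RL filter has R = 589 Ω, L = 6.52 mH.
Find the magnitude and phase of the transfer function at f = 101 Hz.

Step 1 — Angular frequency: ω = 2π·101 = 634.6 rad/s.
Step 2 — Transfer function: H(jω) = jωL/(R + jωL).
Step 3 — Numerator jωL = j·4.138; denominator R + jωL = 589 + j4.138.
Step 4 — H = 4.935e-05 + j0.007024.
Step 5 — Magnitude: |H| = 0.007025 (-43.1 dB); phase: φ = 89.6°.

|H| = 0.007025 (-43.1 dB), φ = 89.6°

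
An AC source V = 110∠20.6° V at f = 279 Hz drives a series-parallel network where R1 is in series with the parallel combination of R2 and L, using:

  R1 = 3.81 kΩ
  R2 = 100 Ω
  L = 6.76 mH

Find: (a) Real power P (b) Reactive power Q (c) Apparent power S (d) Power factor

Step 1 — Angular frequency: ω = 2π·f = 2π·279 = 1753 rad/s.
Step 2 — Component impedances:
  R1: Z = R = 3810 Ω
  R2: Z = R = 100 Ω
  L: Z = jωL = j·1753·0.00676 = 0 + j11.85 Ω
Step 3 — Parallel branch: R2 || L = 1/(1/R2 + 1/L) = 1.385 + j11.69 Ω.
Step 4 — Series with R1: Z_total = R1 + (R2 || L) = 3811 + j11.69 Ω = 3811∠0.2° Ω.
Step 5 — Source phasor: V = 110∠20.6° V = 103 + j38.7 V.
Step 6 — Current: I = V / Z = 0.02705 + j0.01007 A = 0.02886∠20.4° A.
Step 7 — Complex power: S = V·I* = 3.175 + j0.009734 VA.
Step 8 — Real power: P = Re(S) = 3.175 W.
Step 9 — Reactive power: Q = Im(S) = 0.009734 VAR.
Step 10 — Apparent power: |S| = 3.175 VA.
Step 11 — Power factor: PF = P/|S| = 1 (lagging).

(a) P = 3.175 W  (b) Q = 0.009734 VAR  (c) S = 3.175 VA  (d) PF = 1 (lagging)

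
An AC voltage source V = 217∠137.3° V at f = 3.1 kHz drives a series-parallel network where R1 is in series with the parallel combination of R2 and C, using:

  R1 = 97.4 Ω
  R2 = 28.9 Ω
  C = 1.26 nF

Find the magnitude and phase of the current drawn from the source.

Step 1 — Angular frequency: ω = 2π·f = 2π·3100 = 1.948e+04 rad/s.
Step 2 — Component impedances:
  R1: Z = R = 97.4 Ω
  R2: Z = R = 28.9 Ω
  C: Z = 1/(jωC) = -j/(ω·C) = 0 - j4.075e+04 Ω
Step 3 — Parallel branch: R2 || C = 1/(1/R2 + 1/C) = 28.9 - j0.0205 Ω.
Step 4 — Series with R1: Z_total = R1 + (R2 || C) = 126.3 - j0.0205 Ω = 126.3∠-0.0° Ω.
Step 5 — Source phasor: V = 217∠137.3° V = -159.5 + j147.2 V.
Step 6 — Ohm's law: I = V / Z_total = (-159.5 + j147.2) / (126.3 - j0.0205) = -1.263 + j1.165 A.
Step 7 — Convert to polar: |I| = 1.718 A, ∠I = 137.3°.

I = 1.718∠137.3° A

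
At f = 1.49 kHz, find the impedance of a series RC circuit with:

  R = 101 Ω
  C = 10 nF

Step 1 — Angular frequency: ω = 2π·f = 2π·1490 = 9362 rad/s.
Step 2 — Component impedances:
  R: Z = R = 101 Ω
  C: Z = 1/(jωC) = -j/(ω·C) = 0 - j1.068e+04 Ω
Step 3 — Series combination: Z_total = R + C = 101 - j1.068e+04 Ω = 1.068e+04∠-89.5° Ω.

Z = 101 - j1.068e+04 Ω = 1.068e+04∠-89.5° Ω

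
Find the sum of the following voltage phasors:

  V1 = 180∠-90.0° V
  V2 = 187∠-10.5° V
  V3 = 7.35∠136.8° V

Step 1 — Convert each phasor to rectangular form:
  V1 = 180·(cos(-90.0°) + j·sin(-90.0°)) = 0 - j180 V
  V2 = 187·(cos(-10.5°) + j·sin(-10.5°)) = 183.9 - j34.08 V
  V3 = 7.35·(cos(136.8°) + j·sin(136.8°)) = -5.358 + j5.031 V
Step 2 — Sum components: V_total = 178.5 - j209 V.
Step 3 — Convert to polar: |V_total| = 274.9 V, ∠V_total = -49.5°.

V_total = 274.9∠-49.5° V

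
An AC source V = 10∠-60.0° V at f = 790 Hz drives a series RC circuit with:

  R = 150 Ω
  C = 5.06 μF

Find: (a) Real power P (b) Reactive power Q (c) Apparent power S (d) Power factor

Step 1 — Angular frequency: ω = 2π·f = 2π·790 = 4964 rad/s.
Step 2 — Component impedances:
  R: Z = R = 150 Ω
  C: Z = 1/(jωC) = -j/(ω·C) = 0 - j39.81 Ω
Step 3 — Series combination: Z_total = R + C = 150 - j39.81 Ω = 155.2∠-14.9° Ω.
Step 4 — Source phasor: V = 10∠-60.0° V = 5 - j8.66 V.
Step 5 — Current: I = V / Z = 0.04546 - j0.04567 A = 0.06444∠-45.1° A.
Step 6 — Complex power: S = V·I* = 0.6228 - j0.1653 VA.
Step 7 — Real power: P = Re(S) = 0.6228 W.
Step 8 — Reactive power: Q = Im(S) = -0.1653 VAR.
Step 9 — Apparent power: |S| = 0.6444 VA.
Step 10 — Power factor: PF = P/|S| = 0.9665 (leading).

(a) P = 0.6228 W  (b) Q = -0.1653 VAR  (c) S = 0.6444 VA  (d) PF = 0.9665 (leading)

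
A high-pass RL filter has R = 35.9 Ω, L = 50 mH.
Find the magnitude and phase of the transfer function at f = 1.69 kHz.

Step 1 — Angular frequency: ω = 2π·1690 = 1.062e+04 rad/s.
Step 2 — Transfer function: H(jω) = jωL/(R + jωL).
Step 3 — Numerator jωL = j·530.9; denominator R + jωL = 35.9 + j530.9.
Step 4 — H = 0.9954 + j0.06731.
Step 5 — Magnitude: |H| = 0.9977 (-0.0 dB); phase: φ = 3.9°.

|H| = 0.9977 (-0.0 dB), φ = 3.9°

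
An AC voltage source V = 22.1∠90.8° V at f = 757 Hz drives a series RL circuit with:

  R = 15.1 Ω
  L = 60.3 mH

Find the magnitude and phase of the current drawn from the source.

Step 1 — Angular frequency: ω = 2π·f = 2π·757 = 4756 rad/s.
Step 2 — Component impedances:
  R: Z = R = 15.1 Ω
  L: Z = jωL = j·4756·0.0603 = 0 + j286.8 Ω
Step 3 — Series combination: Z_total = R + L = 15.1 + j286.8 Ω = 287.2∠87.0° Ω.
Step 4 — Source phasor: V = 22.1∠90.8° V = -0.3086 + j22.1 V.
Step 5 — Ohm's law: I = V / Z_total = (-0.3086 + j22.1) / (15.1 + j286.8) = 0.07678 + j0.005118 A.
Step 6 — Convert to polar: |I| = 0.07695 A, ∠I = 3.8°.

I = 0.07695∠3.8° A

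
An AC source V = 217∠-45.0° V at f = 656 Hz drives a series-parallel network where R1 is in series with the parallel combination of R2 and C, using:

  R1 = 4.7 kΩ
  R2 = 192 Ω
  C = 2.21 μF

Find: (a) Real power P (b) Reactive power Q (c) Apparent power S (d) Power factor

Step 1 — Angular frequency: ω = 2π·f = 2π·656 = 4122 rad/s.
Step 2 — Component impedances:
  R1: Z = R = 4700 Ω
  R2: Z = R = 192 Ω
  C: Z = 1/(jωC) = -j/(ω·C) = 0 - j109.8 Ω
Step 3 — Parallel branch: R2 || C = 1/(1/R2 + 1/C) = 47.3 - j82.73 Ω.
Step 4 — Series with R1: Z_total = R1 + (R2 || C) = 4747 - j82.73 Ω = 4748∠-1.0° Ω.
Step 5 — Source phasor: V = 217∠-45.0° V = 153.4 - j153.4 V.
Step 6 — Current: I = V / Z = 0.03288 - j0.03175 A = 0.0457∠-44.0° A.
Step 7 — Complex power: S = V·I* = 9.916 - j0.1728 VA.
Step 8 — Real power: P = Re(S) = 9.916 W.
Step 9 — Reactive power: Q = Im(S) = -0.1728 VAR.
Step 10 — Apparent power: |S| = 9.918 VA.
Step 11 — Power factor: PF = P/|S| = 0.9998 (leading).

(a) P = 9.916 W  (b) Q = -0.1728 VAR  (c) S = 9.918 VA  (d) PF = 0.9998 (leading)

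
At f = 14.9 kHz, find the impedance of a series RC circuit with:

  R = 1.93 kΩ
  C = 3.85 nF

Step 1 — Angular frequency: ω = 2π·f = 2π·1.49e+04 = 9.362e+04 rad/s.
Step 2 — Component impedances:
  R: Z = R = 1930 Ω
  C: Z = 1/(jωC) = -j/(ω·C) = 0 - j2774 Ω
Step 3 — Series combination: Z_total = R + C = 1930 - j2774 Ω = 3380∠-55.2° Ω.

Z = 1930 - j2774 Ω = 3380∠-55.2° Ω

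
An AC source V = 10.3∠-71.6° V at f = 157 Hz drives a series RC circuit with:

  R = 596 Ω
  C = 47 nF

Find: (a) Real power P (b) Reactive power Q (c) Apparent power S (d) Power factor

Step 1 — Angular frequency: ω = 2π·f = 2π·157 = 986.5 rad/s.
Step 2 — Component impedances:
  R: Z = R = 596 Ω
  C: Z = 1/(jωC) = -j/(ω·C) = 0 - j2.157e+04 Ω
Step 3 — Series combination: Z_total = R + C = 596 - j2.157e+04 Ω = 2.158e+04∠-88.4° Ω.
Step 4 — Source phasor: V = 10.3∠-71.6° V = 3.251 - j9.773 V.
Step 5 — Current: I = V / Z = 0.0004569 + j0.0001381 A = 0.0004774∠16.8° A.
Step 6 — Complex power: S = V·I* = 0.0001358 - j0.004915 VA.
Step 7 — Real power: P = Re(S) = 0.0001358 W.
Step 8 — Reactive power: Q = Im(S) = -0.004915 VAR.
Step 9 — Apparent power: |S| = 0.004917 VA.
Step 10 — Power factor: PF = P/|S| = 0.02762 (leading).

(a) P = 0.0001358 W  (b) Q = -0.004915 VAR  (c) S = 0.004917 VA  (d) PF = 0.02762 (leading)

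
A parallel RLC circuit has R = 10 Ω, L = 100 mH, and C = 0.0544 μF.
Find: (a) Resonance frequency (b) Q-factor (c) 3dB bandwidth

Step 1 — Resonance: ω₀ = 1/√(LC) = 1/√(0.1·5.44e-08) = 1.356e+04 rad/s.
Step 2 — f₀ = ω₀/(2π) = 2158 Hz.
Step 3 — Parallel Q: Q = R/(ω₀L) = 10/(1.356e+04·0.1) = 0.007376.
Step 4 — Bandwidth: Δω = ω₀/Q = 1.838e+06 rad/s; BW = Δω/(2π) = 2.926e+05 Hz.

(a) f₀ = 2158 Hz  (b) Q = 0.007376  (c) BW = 2.926e+05 Hz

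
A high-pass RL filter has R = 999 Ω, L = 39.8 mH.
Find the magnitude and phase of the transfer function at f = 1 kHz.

Step 1 — Angular frequency: ω = 2π·1000 = 6283 rad/s.
Step 2 — Transfer function: H(jω) = jωL/(R + jωL).
Step 3 — Numerator jωL = j·250.1; denominator R + jωL = 999 + j250.1.
Step 4 — H = 0.05897 + j0.2356.
Step 5 — Magnitude: |H| = 0.2428 (-12.3 dB); phase: φ = 75.9°.

|H| = 0.2428 (-12.3 dB), φ = 75.9°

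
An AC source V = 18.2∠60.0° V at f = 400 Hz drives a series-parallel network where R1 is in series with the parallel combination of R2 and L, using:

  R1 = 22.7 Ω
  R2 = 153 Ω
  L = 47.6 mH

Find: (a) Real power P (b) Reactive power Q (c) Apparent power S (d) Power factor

Step 1 — Angular frequency: ω = 2π·f = 2π·400 = 2513 rad/s.
Step 2 — Component impedances:
  R1: Z = R = 22.7 Ω
  R2: Z = R = 153 Ω
  L: Z = jωL = j·2513·0.0476 = 0 + j119.6 Ω
Step 3 — Parallel branch: R2 || L = 1/(1/R2 + 1/L) = 58.05 + j74.24 Ω.
Step 4 — Series with R1: Z_total = R1 + (R2 || L) = 80.75 + j74.24 Ω = 109.7∠42.6° Ω.
Step 5 — Source phasor: V = 18.2∠60.0° V = 9.1 + j15.76 V.
Step 6 — Current: I = V / Z = 0.1583 + j0.04963 A = 0.1659∠17.4° A.
Step 7 — Complex power: S = V·I* = 2.223 + j2.044 VA.
Step 8 — Real power: P = Re(S) = 2.223 W.
Step 9 — Reactive power: Q = Im(S) = 2.044 VAR.
Step 10 — Apparent power: |S| = 3.02 VA.
Step 11 — Power factor: PF = P/|S| = 0.7362 (lagging).

(a) P = 2.223 W  (b) Q = 2.044 VAR  (c) S = 3.02 VA  (d) PF = 0.7362 (lagging)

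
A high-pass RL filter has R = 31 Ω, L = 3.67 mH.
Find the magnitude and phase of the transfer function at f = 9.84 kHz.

Step 1 — Angular frequency: ω = 2π·9840 = 6.183e+04 rad/s.
Step 2 — Transfer function: H(jω) = jωL/(R + jωL).
Step 3 — Numerator jωL = j·226.9; denominator R + jωL = 31 + j226.9.
Step 4 — H = 0.9817 + j0.1341.
Step 5 — Magnitude: |H| = 0.9908 (-0.1 dB); phase: φ = 7.8°.

|H| = 0.9908 (-0.1 dB), φ = 7.8°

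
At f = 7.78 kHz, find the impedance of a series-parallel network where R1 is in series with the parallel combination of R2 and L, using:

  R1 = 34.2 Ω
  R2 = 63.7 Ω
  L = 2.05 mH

Step 1 — Angular frequency: ω = 2π·f = 2π·7780 = 4.888e+04 rad/s.
Step 2 — Component impedances:
  R1: Z = R = 34.2 Ω
  R2: Z = R = 63.7 Ω
  L: Z = jωL = j·4.888e+04·0.00205 = 0 + j100.2 Ω
Step 3 — Parallel branch: R2 || L = 1/(1/R2 + 1/L) = 45.37 + j28.84 Ω.
Step 4 — Series with R1: Z_total = R1 + (R2 || L) = 79.57 + j28.84 Ω = 84.63∠19.9° Ω.

Z = 79.57 + j28.84 Ω = 84.63∠19.9° Ω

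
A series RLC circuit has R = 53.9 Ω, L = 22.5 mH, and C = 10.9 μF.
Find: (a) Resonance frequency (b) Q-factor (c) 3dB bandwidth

Step 1 — Resonance condition Im(Z)=0 gives ω₀ = 1/√(LC).
Step 2 — ω₀ = 1/√(0.0225·1.09e-05) = 2019 rad/s.
Step 3 — f₀ = ω₀/(2π) = 321.4 Hz.
Step 4 — Series Q: Q = ω₀L/R = 2019·0.0225/53.9 = 0.8429.
Step 5 — 3dB bandwidth: Δω = ω₀/Q = 2396 rad/s; BW = Δω/(2π) = 381.3 Hz.

(a) f₀ = 321.4 Hz  (b) Q = 0.8429  (c) BW = 381.3 Hz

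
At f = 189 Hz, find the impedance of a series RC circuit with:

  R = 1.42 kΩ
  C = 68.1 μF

Step 1 — Angular frequency: ω = 2π·f = 2π·189 = 1188 rad/s.
Step 2 — Component impedances:
  R: Z = R = 1420 Ω
  C: Z = 1/(jωC) = -j/(ω·C) = 0 - j12.37 Ω
Step 3 — Series combination: Z_total = R + C = 1420 - j12.37 Ω = 1420∠-0.5° Ω.

Z = 1420 - j12.37 Ω = 1420∠-0.5° Ω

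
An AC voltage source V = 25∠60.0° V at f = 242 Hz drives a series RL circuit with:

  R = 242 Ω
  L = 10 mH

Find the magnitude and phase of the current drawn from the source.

Step 1 — Angular frequency: ω = 2π·f = 2π·242 = 1521 rad/s.
Step 2 — Component impedances:
  R: Z = R = 242 Ω
  L: Z = jωL = j·1521·0.01 = 0 + j15.21 Ω
Step 3 — Series combination: Z_total = R + L = 242 + j15.21 Ω = 242.5∠3.6° Ω.
Step 4 — Source phasor: V = 25∠60.0° V = 12.5 + j21.65 V.
Step 5 — Ohm's law: I = V / Z_total = (12.5 + j21.65) / (242 + j15.21) = 0.05705 + j0.08588 A.
Step 6 — Convert to polar: |I| = 0.1031 A, ∠I = 56.4°.

I = 0.1031∠56.4° A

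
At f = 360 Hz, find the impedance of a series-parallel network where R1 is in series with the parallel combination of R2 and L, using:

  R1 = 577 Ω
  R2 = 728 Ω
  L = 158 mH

Step 1 — Angular frequency: ω = 2π·f = 2π·360 = 2262 rad/s.
Step 2 — Component impedances:
  R1: Z = R = 577 Ω
  R2: Z = R = 728 Ω
  L: Z = jωL = j·2262·0.158 = 0 + j357.4 Ω
Step 3 — Parallel branch: R2 || L = 1/(1/R2 + 1/L) = 141.4 + j288 Ω.
Step 4 — Series with R1: Z_total = R1 + (R2 || L) = 718.4 + j288 Ω = 774∠21.8° Ω.

Z = 718.4 + j288 Ω = 774∠21.8° Ω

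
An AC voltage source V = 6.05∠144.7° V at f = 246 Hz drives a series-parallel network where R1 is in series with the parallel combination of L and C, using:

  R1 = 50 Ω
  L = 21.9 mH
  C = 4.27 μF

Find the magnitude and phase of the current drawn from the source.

Step 1 — Angular frequency: ω = 2π·f = 2π·246 = 1546 rad/s.
Step 2 — Component impedances:
  R1: Z = R = 50 Ω
  L: Z = jωL = j·1546·0.0219 = 0 + j33.85 Ω
  C: Z = 1/(jωC) = -j/(ω·C) = 0 - j151.5 Ω
Step 3 — Parallel branch: L || C = 1/(1/L + 1/C) = 0 + j43.59 Ω.
Step 4 — Series with R1: Z_total = R1 + (L || C) = 50 + j43.59 Ω = 66.33∠41.1° Ω.
Step 5 — Source phasor: V = 6.05∠144.7° V = -4.938 + j3.496 V.
Step 6 — Ohm's law: I = V / Z_total = (-4.938 + j3.496) / (50 + j43.59) = -0.02148 + j0.08864 A.
Step 7 — Convert to polar: |I| = 0.09121 A, ∠I = 103.6°.

I = 0.09121∠103.6° A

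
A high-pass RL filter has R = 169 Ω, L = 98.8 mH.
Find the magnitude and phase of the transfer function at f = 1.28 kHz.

Step 1 — Angular frequency: ω = 2π·1280 = 8042 rad/s.
Step 2 — Transfer function: H(jω) = jωL/(R + jωL).
Step 3 — Numerator jωL = j·794.6; denominator R + jωL = 169 + j794.6.
Step 4 — H = 0.9567 + j0.2035.
Step 5 — Magnitude: |H| = 0.9781 (-0.2 dB); phase: φ = 12.0°.

|H| = 0.9781 (-0.2 dB), φ = 12.0°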